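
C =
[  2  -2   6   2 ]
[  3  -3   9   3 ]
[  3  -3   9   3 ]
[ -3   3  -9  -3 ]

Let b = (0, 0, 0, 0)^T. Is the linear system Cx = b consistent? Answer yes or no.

Row reduce the augmented matrix [C | b].
R2 ← R2 − (3/2)·R1: [0, 0, 0, 0, 0]
R3 ← R3 − (3/2)·R1: [0, 0, 0, 0, 0]
R4 ← R4 + (3/2)·R1: [0, 0, 0, 0, 0]
The echelon form has 1 nonzero rows, and every pivot lies in the first 4 columns, so rank(C) = rank([C|b]) = 1.
The system is consistent.

yes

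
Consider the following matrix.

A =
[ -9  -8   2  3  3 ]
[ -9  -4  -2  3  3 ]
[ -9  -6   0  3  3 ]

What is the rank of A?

Row reduce to echelon form.
R2 ← R2 − R1: [0, 4, -4, 0, 0]
R3 ← R3 − R1: [0, 2, -2, 0, 0]
R3 ← R3 − (1/2)·R2: [0, 0, 0, 0, 0]
Echelon form has 2 nonzero rows, so rank(A) = 2.

2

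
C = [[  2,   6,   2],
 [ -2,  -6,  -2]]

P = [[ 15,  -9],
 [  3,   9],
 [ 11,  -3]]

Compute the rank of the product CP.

First compute CP:
[[ 70,  30],
 [-70, -30]]
Now row reduce the product.
R2 ← R2 + R1: [0, 0]
1 nonzero row, so rank(CP) = 1.

1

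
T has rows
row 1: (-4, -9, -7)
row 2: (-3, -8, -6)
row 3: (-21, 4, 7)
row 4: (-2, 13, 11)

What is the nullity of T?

0

Row reduce to echelon form.
R2 ← R2 − (3/4)·R1: [0, -5/4, -3/4]
R3 ← R3 − (21/4)·R1: [0, 205/4, 175/4]
R4 ← R4 − (1/2)·R1: [0, 35/2, 29/2]
R3 ← R3 + (41)·R2: [0, 0, 13]
R4 ← R4 + (14)·R2: [0, 0, 4]
R4 ← R4 − (4/13)·R3: [0, 0, 0]
3 nonzero rows, so rank(T) = 3.
T has 3 columns; by rank–nullity, nullity = 3 − 3 = 0.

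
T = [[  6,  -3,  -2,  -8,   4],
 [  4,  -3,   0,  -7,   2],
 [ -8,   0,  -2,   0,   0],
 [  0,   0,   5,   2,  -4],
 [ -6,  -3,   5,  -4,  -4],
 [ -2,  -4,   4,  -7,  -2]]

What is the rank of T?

Row reduce to echelon form.
R2 ← R2 − (2/3)·R1: [0, -1, 4/3, -5/3, -2/3]
R3 ← R3 + (4/3)·R1: [0, -4, -14/3, -32/3, 16/3]
R5 ← R5 + R1: [0, -6, 3, -12, 0]
R6 ← R6 + (1/3)·R1: [0, -5, 10/3, -29/3, -2/3]
R3 ← R3 − (4)·R2: [0, 0, -10, -4, 8]
R5 ← R5 − (6)·R2: [0, 0, -5, -2, 4]
R6 ← R6 − (5)·R2: [0, 0, -10/3, -4/3, 8/3]
R4 ← R4 + (1/2)·R3: [0, 0, 0, 0, 0]
R5 ← R5 − (1/2)·R3: [0, 0, 0, 0, 0]
R6 ← R6 − (1/3)·R3: [0, 0, 0, 0, 0]
Echelon form has 3 nonzero rows, so rank(T) = 3.

3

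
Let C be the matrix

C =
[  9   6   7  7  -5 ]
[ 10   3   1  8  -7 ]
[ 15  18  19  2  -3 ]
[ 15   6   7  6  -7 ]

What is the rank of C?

Row reduce to echelon form.
R2 ← R2 − (10/9)·R1: [0, -11/3, -61/9, 2/9, -13/9]
R3 ← R3 − (5/3)·R1: [0, 8, 22/3, -29/3, 16/3]
R4 ← R4 − (5/3)·R1: [0, -4, -14/3, -17/3, 4/3]
R3 ← R3 + (24/11)·R2: [0, 0, -82/11, -101/11, 24/11]
R4 ← R4 − (12/11)·R2: [0, 0, 30/11, -65/11, 32/11]
R4 ← R4 + (15/41)·R3: [0, 0, 0, -380/41, 152/41]
Echelon form has 4 nonzero rows, so rank(C) = 4.

4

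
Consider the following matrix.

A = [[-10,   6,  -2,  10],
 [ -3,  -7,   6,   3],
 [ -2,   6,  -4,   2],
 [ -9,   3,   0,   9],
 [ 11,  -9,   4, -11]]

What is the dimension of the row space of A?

2

Row reduce to echelon form.
R2 ← R2 − (3/10)·R1: [0, -44/5, 33/5, 0]
R3 ← R3 − (1/5)·R1: [0, 24/5, -18/5, 0]
R4 ← R4 − (9/10)·R1: [0, -12/5, 9/5, 0]
R5 ← R5 + (11/10)·R1: [0, -12/5, 9/5, 0]
R3 ← R3 + (6/11)·R2: [0, 0, 0, 0]
R4 ← R4 − (3/11)·R2: [0, 0, 0, 0]
R5 ← R5 − (3/11)·R2: [0, 0, 0, 0]
Echelon form has 2 nonzero rows, so rank(A) = 2.
The row space has dimension equal to the rank: 2.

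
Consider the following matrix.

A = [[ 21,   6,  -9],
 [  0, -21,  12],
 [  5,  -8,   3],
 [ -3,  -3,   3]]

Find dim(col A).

3

Row reduce to echelon form.
R3 ← R3 − (5/21)·R1: [0, -66/7, 36/7]
R4 ← R4 + (1/7)·R1: [0, -15/7, 12/7]
R3 ← R3 − (22/49)·R2: [0, 0, -12/49]
R4 ← R4 − (5/49)·R2: [0, 0, 24/49]
R4 ← R4 + (2)·R3: [0, 0, 0]
Echelon form has 3 nonzero rows, so rank(A) = 3.
The column space has dimension equal to the rank: 3.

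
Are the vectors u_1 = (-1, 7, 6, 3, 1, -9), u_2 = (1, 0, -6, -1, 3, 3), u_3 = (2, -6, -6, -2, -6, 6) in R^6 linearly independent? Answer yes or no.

Form the matrix with these vectors as rows and row reduce.
R2 ← R2 + R1: [0, 7, 0, 2, 4, -6]
R3 ← R3 + (2)·R1: [0, 8, 6, 4, -4, -12]
R3 ← R3 − (8/7)·R2: [0, 0, 6, 12/7, -60/7, -36/7]
3 nonzero rows, so the 3 vectors span a space of dimension 3.
Since 3 = 3, the vectors are linearly independent.

yes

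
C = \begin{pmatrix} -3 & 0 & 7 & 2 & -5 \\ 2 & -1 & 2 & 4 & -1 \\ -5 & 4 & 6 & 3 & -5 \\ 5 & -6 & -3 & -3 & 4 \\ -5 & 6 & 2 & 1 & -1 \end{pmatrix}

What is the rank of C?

Row reduce to echelon form.
R2 ← R2 + (2/3)·R1: [0, -1, 20/3, 16/3, -13/3]
R3 ← R3 − (5/3)·R1: [0, 4, -17/3, -1/3, 10/3]
R4 ← R4 + (5/3)·R1: [0, -6, 26/3, 1/3, -13/3]
R5 ← R5 − (5/3)·R1: [0, 6, -29/3, -7/3, 22/3]
R3 ← R3 + (4)·R2: [0, 0, 21, 21, -14]
R4 ← R4 − (6)·R2: [0, 0, -94/3, -95/3, 65/3]
R5 ← R5 + (6)·R2: [0, 0, 91/3, 89/3, -56/3]
R4 ← R4 + (94/63)·R3: [0, 0, 0, -1/3, 7/9]
R5 ← R5 − (13/9)·R3: [0, 0, 0, -2/3, 14/9]
R5 ← R5 − (2)·R4: [0, 0, 0, 0, 0]
Echelon form has 4 nonzero rows, so rank(C) = 4.

4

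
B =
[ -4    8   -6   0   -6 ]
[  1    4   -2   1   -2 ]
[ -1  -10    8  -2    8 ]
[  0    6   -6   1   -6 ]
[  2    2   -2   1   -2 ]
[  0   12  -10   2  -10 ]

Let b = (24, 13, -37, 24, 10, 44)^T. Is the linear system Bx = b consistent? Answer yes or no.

Row reduce the augmented matrix [B | b].
R2 ← R2 + (1/4)·R1: [0, 6, -7/2, 1, -7/2, 19]
R3 ← R3 − (1/4)·R1: [0, -12, 19/2, -2, 19/2, -43]
R5 ← R5 + (1/2)·R1: [0, 6, -5, 1, -5, 22]
R3 ← R3 + (2)·R2: [0, 0, 5/2, 0, 5/2, -5]
R4 ← R4 − R2: [0, 0, -5/2, 0, -5/2, 5]
R5 ← R5 − R2: [0, 0, -3/2, 0, -3/2, 3]
R6 ← R6 − (2)·R2: [0, 0, -3, 0, -3, 6]
R4 ← R4 + R3: [0, 0, 0, 0, 0, 0]
R5 ← R5 + (3/5)·R3: [0, 0, 0, 0, 0, 0]
R6 ← R6 + (6/5)·R3: [0, 0, 0, 0, 0, 0]
The echelon form has 3 nonzero rows, and every pivot lies in the first 5 columns, so rank(B) = rank([B|b]) = 3.
The system is consistent.

yes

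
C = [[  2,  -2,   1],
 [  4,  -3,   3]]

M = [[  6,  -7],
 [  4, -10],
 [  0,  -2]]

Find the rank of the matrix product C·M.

First compute CM:
[[  4,   4],
 [ 12,  -4]]
Now row reduce the product.
R2 ← R2 − (3)·R1: [0, -16]
2 nonzero rows, so rank(CM) = 2.

2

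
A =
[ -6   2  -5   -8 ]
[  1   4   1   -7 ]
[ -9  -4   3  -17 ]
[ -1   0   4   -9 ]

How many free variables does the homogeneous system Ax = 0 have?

1

Row reduce to echelon form.
R2 ← R2 + (1/6)·R1: [0, 13/3, 1/6, -25/3]
R3 ← R3 − (3/2)·R1: [0, -7, 21/2, -5]
R4 ← R4 − (1/6)·R1: [0, -1/3, 29/6, -23/3]
R3 ← R3 + (21/13)·R2: [0, 0, 140/13, -240/13]
R4 ← R4 + (1/13)·R2: [0, 0, 63/13, -108/13]
R4 ← R4 − (9/20)·R3: [0, 0, 0, 0]
3 nonzero rows, so rank(A) = 3.
A has 4 columns; by rank–nullity, nullity = 4 − 3 = 1.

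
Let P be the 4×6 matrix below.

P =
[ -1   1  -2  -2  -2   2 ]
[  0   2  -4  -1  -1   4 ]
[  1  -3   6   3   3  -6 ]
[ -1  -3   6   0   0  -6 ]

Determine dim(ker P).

Row reduce to echelon form.
R3 ← R3 + R1: [0, -2, 4, 1, 1, -4]
R4 ← R4 − R1: [0, -4, 8, 2, 2, -8]
R3 ← R3 + R2: [0, 0, 0, 0, 0, 0]
R4 ← R4 + (2)·R2: [0, 0, 0, 0, 0, 0]
2 nonzero rows, so rank(P) = 2.
P has 6 columns; by rank–nullity, nullity = 6 − 2 = 4.

4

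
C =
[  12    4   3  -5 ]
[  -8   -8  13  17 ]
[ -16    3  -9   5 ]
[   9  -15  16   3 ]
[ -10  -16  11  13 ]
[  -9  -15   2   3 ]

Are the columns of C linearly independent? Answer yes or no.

Row reduce C to echelon form.
R2 ← R2 + (2/3)·R1: [0, -16/3, 15, 41/3]
R3 ← R3 + (4/3)·R1: [0, 25/3, -5, -5/3]
R4 ← R4 − (3/4)·R1: [0, -18, 55/4, 27/4]
R5 ← R5 + (5/6)·R1: [0, -38/3, 27/2, 53/6]
R6 ← R6 + (3/4)·R1: [0, -12, 17/4, -3/4]
R3 ← R3 + (25/16)·R2: [0, 0, 295/16, 315/16]
R4 ← R4 − (27/8)·R2: [0, 0, -295/8, -315/8]
R5 ← R5 − (19/8)·R2: [0, 0, -177/8, -189/8]
R6 ← R6 − (9/4)·R2: [0, 0, -59/2, -63/2]
R4 ← R4 + (2)·R3: [0, 0, 0, 0]
R5 ← R5 + (6/5)·R3: [0, 0, 0, 0]
R6 ← R6 + (8/5)·R3: [0, 0, 0, 0]
3 pivots among 4 columns.
Only 3 < 4 pivot columns, so the columns are linearly dependent.

no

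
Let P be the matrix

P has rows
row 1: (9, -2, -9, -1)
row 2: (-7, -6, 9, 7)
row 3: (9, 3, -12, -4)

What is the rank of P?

Row reduce to echelon form.
R2 ← R2 + (7/9)·R1: [0, -68/9, 2, 56/9]
R3 ← R3 − R1: [0, 5, -3, -3]
R3 ← R3 + (45/68)·R2: [0, 0, -57/34, 19/17]
Echelon form has 3 nonzero rows, so rank(P) = 3.

3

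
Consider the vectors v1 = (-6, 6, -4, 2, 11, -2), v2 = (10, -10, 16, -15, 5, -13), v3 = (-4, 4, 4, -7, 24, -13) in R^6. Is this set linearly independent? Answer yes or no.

no

Form the matrix with these vectors as rows and row reduce.
R2 ← R2 + (5/3)·R1: [0, 0, 28/3, -35/3, 70/3, -49/3]
R3 ← R3 − (2/3)·R1: [0, 0, 20/3, -25/3, 50/3, -35/3]
R3 ← R3 − (5/7)·R2: [0, 0, 0, 0, 0, 0]
2 nonzero rows, so the 3 vectors span a space of dimension 2.
Since 2 < 3, the vectors are linearly dependent.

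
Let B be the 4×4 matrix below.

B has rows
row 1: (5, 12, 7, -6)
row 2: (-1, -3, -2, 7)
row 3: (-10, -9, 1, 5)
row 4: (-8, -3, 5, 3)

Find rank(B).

3

Row reduce to echelon form.
R2 ← R2 + (1/5)·R1: [0, -3/5, -3/5, 29/5]
R3 ← R3 + (2)·R1: [0, 15, 15, -7]
R4 ← R4 + (8/5)·R1: [0, 81/5, 81/5, -33/5]
R3 ← R3 + (25)·R2: [0, 0, 0, 138]
R4 ← R4 + (27)·R2: [0, 0, 0, 150]
R4 ← R4 − (25/23)·R3: [0, 0, 0, 0]
Echelon form has 3 nonzero rows, so rank(B) = 3.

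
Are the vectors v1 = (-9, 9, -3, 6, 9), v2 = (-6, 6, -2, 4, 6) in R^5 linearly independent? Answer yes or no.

Form the matrix with these vectors as rows and row reduce.
R2 ← R2 − (2/3)·R1: [0, 0, 0, 0, 0]
1 nonzero row, so the 2 vectors span a space of dimension 1.
Since 1 < 2, the vectors are linearly dependent.

no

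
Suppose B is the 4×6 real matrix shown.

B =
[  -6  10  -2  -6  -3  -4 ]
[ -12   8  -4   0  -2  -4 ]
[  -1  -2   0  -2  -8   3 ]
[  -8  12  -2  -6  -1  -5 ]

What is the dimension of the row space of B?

Row reduce to echelon form.
R2 ← R2 − (2)·R1: [0, -12, 0, 12, 4, 4]
R3 ← R3 − (1/6)·R1: [0, -11/3, 1/3, -1, -15/2, 11/3]
R4 ← R4 − (4/3)·R1: [0, -4/3, 2/3, 2, 3, 1/3]
R3 ← R3 − (11/36)·R2: [0, 0, 1/3, -14/3, -157/18, 22/9]
R4 ← R4 − (1/9)·R2: [0, 0, 2/3, 2/3, 23/9, -1/9]
R4 ← R4 − (2)·R3: [0, 0, 0, 10, 20, -5]
Echelon form has 4 nonzero rows, so rank(B) = 4.
The row space has dimension equal to the rank: 4.

4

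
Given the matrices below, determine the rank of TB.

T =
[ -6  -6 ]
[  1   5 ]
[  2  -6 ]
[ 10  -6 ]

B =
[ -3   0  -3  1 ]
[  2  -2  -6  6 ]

First compute TB:
[[  6,  12,  54, -42],
 [  7, -10, -33,  31],
 [-18,  12,  30, -34],
 [-42,  12,   6, -26]]
Now row reduce the product.
R2 ← R2 − (7/6)·R1: [0, -24, -96, 80]
R3 ← R3 + (3)·R1: [0, 48, 192, -160]
R4 ← R4 + (7)·R1: [0, 96, 384, -320]
R3 ← R3 + (2)·R2: [0, 0, 0, 0]
R4 ← R4 + (4)·R2: [0, 0, 0, 0]
2 nonzero rows, so rank(TB) = 2.

2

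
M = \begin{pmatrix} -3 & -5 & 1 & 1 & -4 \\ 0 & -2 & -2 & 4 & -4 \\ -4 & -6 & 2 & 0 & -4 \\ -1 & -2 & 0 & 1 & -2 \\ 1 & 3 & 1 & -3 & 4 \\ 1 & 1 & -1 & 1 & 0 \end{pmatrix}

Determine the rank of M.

Row reduce to echelon form.
R3 ← R3 − (4/3)·R1: [0, 2/3, 2/3, -4/3, 4/3]
R4 ← R4 − (1/3)·R1: [0, -1/3, -1/3, 2/3, -2/3]
R5 ← R5 + (1/3)·R1: [0, 4/3, 4/3, -8/3, 8/3]
R6 ← R6 + (1/3)·R1: [0, -2/3, -2/3, 4/3, -4/3]
R3 ← R3 + (1/3)·R2: [0, 0, 0, 0, 0]
R4 ← R4 − (1/6)·R2: [0, 0, 0, 0, 0]
R5 ← R5 + (2/3)·R2: [0, 0, 0, 0, 0]
R6 ← R6 − (1/3)·R2: [0, 0, 0, 0, 0]
Echelon form has 2 nonzero rows, so rank(M) = 2.

2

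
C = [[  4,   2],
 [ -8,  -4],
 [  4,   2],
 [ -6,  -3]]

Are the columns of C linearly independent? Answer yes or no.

Row reduce C to echelon form.
R2 ← R2 + (2)·R1: [0, 0]
R3 ← R3 − R1: [0, 0]
R4 ← R4 + (3/2)·R1: [0, 0]
1 pivot among 2 columns.
Only 1 < 2 pivot columns, so the columns are linearly dependent.

no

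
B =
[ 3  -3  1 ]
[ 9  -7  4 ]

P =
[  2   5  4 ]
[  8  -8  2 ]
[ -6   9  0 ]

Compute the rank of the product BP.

First compute BP:
[[-24,  48,   6],
 [-62, 137,  22]]
Now row reduce the product.
R2 ← R2 − (31/12)·R1: [0, 13, 13/2]
2 nonzero rows, so rank(BP) = 2.

2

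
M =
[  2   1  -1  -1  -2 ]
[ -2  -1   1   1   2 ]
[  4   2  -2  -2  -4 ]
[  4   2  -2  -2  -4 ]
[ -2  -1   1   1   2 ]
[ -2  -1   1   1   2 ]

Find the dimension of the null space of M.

4

Row reduce to echelon form.
R2 ← R2 + R1: [0, 0, 0, 0, 0]
R3 ← R3 − (2)·R1: [0, 0, 0, 0, 0]
R4 ← R4 − (2)·R1: [0, 0, 0, 0, 0]
R5 ← R5 + R1: [0, 0, 0, 0, 0]
R6 ← R6 + R1: [0, 0, 0, 0, 0]
1 nonzero row, so rank(M) = 1.
M has 5 columns; by rank–nullity, nullity = 5 − 1 = 4.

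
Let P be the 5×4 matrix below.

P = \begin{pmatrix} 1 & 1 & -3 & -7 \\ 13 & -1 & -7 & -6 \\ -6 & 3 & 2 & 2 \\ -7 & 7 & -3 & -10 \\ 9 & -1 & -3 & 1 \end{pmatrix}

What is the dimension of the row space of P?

4

Row reduce to echelon form.
R2 ← R2 − (13)·R1: [0, -14, 32, 85]
R3 ← R3 + (6)·R1: [0, 9, -16, -40]
R4 ← R4 + (7)·R1: [0, 14, -24, -59]
R5 ← R5 − (9)·R1: [0, -10, 24, 64]
R3 ← R3 + (9/14)·R2: [0, 0, 32/7, 205/14]
R4 ← R4 + R2: [0, 0, 8, 26]
R5 ← R5 − (5/7)·R2: [0, 0, 8/7, 23/7]
R4 ← R4 − (7/4)·R3: [0, 0, 0, 3/8]
R5 ← R5 − (1/4)·R3: [0, 0, 0, -3/8]
R5 ← R5 + R4: [0, 0, 0, 0]
Echelon form has 4 nonzero rows, so rank(P) = 4.
The row space has dimension equal to the rank: 4.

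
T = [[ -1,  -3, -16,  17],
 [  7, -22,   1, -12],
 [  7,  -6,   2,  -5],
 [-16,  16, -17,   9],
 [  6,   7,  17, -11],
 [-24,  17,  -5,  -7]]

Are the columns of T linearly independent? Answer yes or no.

yes

Row reduce T to echelon form.
R2 ← R2 + (7)·R1: [0, -43, -111, 107]
R3 ← R3 + (7)·R1: [0, -27, -110, 114]
R4 ← R4 − (16)·R1: [0, 64, 239, -263]
R5 ← R5 + (6)·R1: [0, -11, -79, 91]
R6 ← R6 − (24)·R1: [0, 89, 379, -415]
R3 ← R3 − (27/43)·R2: [0, 0, -1733/43, 2013/43]
R4 ← R4 + (64/43)·R2: [0, 0, 3173/43, -4461/43]
R5 ← R5 − (11/43)·R2: [0, 0, -2176/43, 2736/43]
R6 ← R6 + (89/43)·R2: [0, 0, 6418/43, -8322/43]
R4 ← R4 + (3173/1733)·R3: [0, 0, 0, -31248/1733]
R5 ← R5 − (2176/1733)·R3: [0, 0, 0, 8400/1733]
R6 ← R6 + (6418/1733)·R3: [0, 0, 0, -34944/1733]
R5 ← R5 + (25/93)·R4: [0, 0, 0, 0]
R6 ← R6 − (104/93)·R4: [0, 0, 0, 0]
4 pivots among 4 columns.
Every column is a pivot column, so the columns are linearly independent.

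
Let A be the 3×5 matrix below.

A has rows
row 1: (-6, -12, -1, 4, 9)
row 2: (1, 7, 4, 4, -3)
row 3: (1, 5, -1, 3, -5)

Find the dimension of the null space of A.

2

Row reduce to echelon form.
R2 ← R2 + (1/6)·R1: [0, 5, 23/6, 14/3, -3/2]
R3 ← R3 + (1/6)·R1: [0, 3, -7/6, 11/3, -7/2]
R3 ← R3 − (3/5)·R2: [0, 0, -52/15, 13/15, -13/5]
3 nonzero rows, so rank(A) = 3.
A has 5 columns; by rank–nullity, nullity = 5 − 3 = 2.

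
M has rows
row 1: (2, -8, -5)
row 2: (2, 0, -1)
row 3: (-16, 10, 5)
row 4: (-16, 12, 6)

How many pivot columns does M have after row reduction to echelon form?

Row reduce to echelon form.
R2 ← R2 − R1: [0, 8, 4]
R3 ← R3 + (8)·R1: [0, -54, -35]
R4 ← R4 + (8)·R1: [0, -52, -34]
R3 ← R3 + (27/4)·R2: [0, 0, -8]
R4 ← R4 + (13/2)·R2: [0, 0, -8]
R4 ← R4 − R3: [0, 0, 0]
Echelon form has 3 nonzero rows, so rank(M) = 3.
Each nonzero row contributes one pivot column: 3 pivot columns.

3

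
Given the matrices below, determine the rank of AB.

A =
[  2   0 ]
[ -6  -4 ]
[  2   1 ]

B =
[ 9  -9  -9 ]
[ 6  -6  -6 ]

First compute AB:
[[ 18, -18, -18],
 [-78,  78,  78],
 [ 24, -24, -24]]
Now row reduce the product.
R2 ← R2 + (13/3)·R1: [0, 0, 0]
R3 ← R3 − (4/3)·R1: [0, 0, 0]
1 nonzero row, so rank(AB) = 1.

1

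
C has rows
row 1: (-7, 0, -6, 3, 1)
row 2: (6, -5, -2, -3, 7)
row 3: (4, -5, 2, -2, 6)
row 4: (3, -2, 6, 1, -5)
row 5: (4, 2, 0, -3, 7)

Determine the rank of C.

Row reduce to echelon form.
R2 ← R2 + (6/7)·R1: [0, -5, -50/7, -3/7, 55/7]
R3 ← R3 + (4/7)·R1: [0, -5, -10/7, -2/7, 46/7]
R4 ← R4 + (3/7)·R1: [0, -2, 24/7, 16/7, -32/7]
R5 ← R5 + (4/7)·R1: [0, 2, -24/7, -9/7, 53/7]
R3 ← R3 − R2: [0, 0, 40/7, 1/7, -9/7]
R4 ← R4 − (2/5)·R2: [0, 0, 44/7, 86/35, -54/7]
R5 ← R5 + (2/5)·R2: [0, 0, -44/7, -51/35, 75/7]
R4 ← R4 − (11/10)·R3: [0, 0, 0, 23/10, -63/10]
R5 ← R5 + (11/10)·R3: [0, 0, 0, -13/10, 93/10]
R5 ← R5 + (13/23)·R4: [0, 0, 0, 0, 132/23]
Echelon form has 5 nonzero rows, so rank(C) = 5.

5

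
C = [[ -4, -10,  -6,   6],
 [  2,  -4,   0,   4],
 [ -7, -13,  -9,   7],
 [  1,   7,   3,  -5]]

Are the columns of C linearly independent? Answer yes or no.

Row reduce C to echelon form.
R2 ← R2 + (1/2)·R1: [0, -9, -3, 7]
R3 ← R3 − (7/4)·R1: [0, 9/2, 3/2, -7/2]
R4 ← R4 + (1/4)·R1: [0, 9/2, 3/2, -7/2]
R3 ← R3 + (1/2)·R2: [0, 0, 0, 0]
R4 ← R4 + (1/2)·R2: [0, 0, 0, 0]
2 pivots among 4 columns.
Only 2 < 4 pivot columns, so the columns are linearly dependent.

no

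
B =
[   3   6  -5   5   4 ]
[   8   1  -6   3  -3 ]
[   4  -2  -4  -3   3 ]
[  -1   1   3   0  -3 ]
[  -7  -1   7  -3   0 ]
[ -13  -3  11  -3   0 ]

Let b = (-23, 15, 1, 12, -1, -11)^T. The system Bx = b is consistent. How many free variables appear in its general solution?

Row reduce the augmented matrix [B | b].
R2 ← R2 − (8/3)·R1: [0, -15, 22/3, -31/3, -41/3, 229/3]
R3 ← R3 − (4/3)·R1: [0, -10, 8/3, -29/3, -7/3, 95/3]
R4 ← R4 + (1/3)·R1: [0, 3, 4/3, 5/3, -5/3, 13/3]
R5 ← R5 + (7/3)·R1: [0, 13, -14/3, 26/3, 28/3, -164/3]
R6 ← R6 + (13/3)·R1: [0, 23, -32/3, 56/3, 52/3, -332/3]
R3 ← R3 − (2/3)·R2: [0, 0, -20/9, -25/9, 61/9, -173/9]
R4 ← R4 + (1/5)·R2: [0, 0, 14/5, -2/5, -22/5, 98/5]
R5 ← R5 + (13/15)·R2: [0, 0, 76/45, -13/45, -113/45, 517/45]
R6 ← R6 + (23/15)·R2: [0, 0, 26/45, 127/45, -163/45, 287/45]
R4 ← R4 + (63/50)·R3: [0, 0, 0, -39/10, 207/50, -231/50]
R5 ← R5 + (19/25)·R3: [0, 0, 0, -12/5, 66/25, -78/25]
R6 ← R6 + (13/50)·R3: [0, 0, 0, 21/10, -93/50, 69/50]
R5 ← R5 − (8/13)·R4: [0, 0, 0, 0, 6/65, -18/65]
R6 ← R6 + (7/13)·R4: [0, 0, 0, 0, 24/65, -72/65]
R6 ← R6 − (4)·R5: [0, 0, 0, 0, 0, 0]
The echelon form has 5 nonzero rows, and every pivot lies in the first 5 columns, so rank(B) = rank([B|b]) = 5.
The system is consistent.
Free variables = (unknowns) − (rank) = 5 − 5 = 0.

0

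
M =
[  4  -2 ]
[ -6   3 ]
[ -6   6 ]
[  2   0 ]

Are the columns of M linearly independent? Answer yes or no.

yes

Row reduce M to echelon form.
R2 ← R2 + (3/2)·R1: [0, 0]
R3 ← R3 + (3/2)·R1: [0, 3]
R4 ← R4 − (1/2)·R1: [0, 1]
Swap R2 ↔ R3
R4 ← R4 − (1/3)·R2: [0, 0]
2 pivots among 2 columns.
Every column is a pivot column, so the columns are linearly independent.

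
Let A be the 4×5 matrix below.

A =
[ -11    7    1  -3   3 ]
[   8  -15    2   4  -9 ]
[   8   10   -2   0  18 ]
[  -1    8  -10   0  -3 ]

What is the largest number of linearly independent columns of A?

Row reduce to echelon form.
R2 ← R2 + (8/11)·R1: [0, -109/11, 30/11, 20/11, -75/11]
R3 ← R3 + (8/11)·R1: [0, 166/11, -14/11, -24/11, 222/11]
R4 ← R4 − (1/11)·R1: [0, 81/11, -111/11, 3/11, -36/11]
R3 ← R3 + (166/109)·R2: [0, 0, 314/109, 64/109, 1068/109]
R4 ← R4 + (81/109)·R2: [0, 0, -879/109, 177/109, -909/109]
R4 ← R4 + (879/314)·R3: [0, 0, 0, 513/157, 2997/157]
Echelon form has 4 nonzero rows, so rank(A) = 4.
The rank gives the maximum number of linearly independent columns: 4.

4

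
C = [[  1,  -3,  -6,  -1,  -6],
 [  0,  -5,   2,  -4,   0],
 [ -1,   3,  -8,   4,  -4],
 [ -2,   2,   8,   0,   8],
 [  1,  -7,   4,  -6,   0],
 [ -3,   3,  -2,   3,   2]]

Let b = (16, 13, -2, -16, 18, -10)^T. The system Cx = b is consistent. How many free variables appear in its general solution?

Row reduce the augmented matrix [C | b].
R3 ← R3 + R1: [0, 0, -14, 3, -10, 14]
R4 ← R4 + (2)·R1: [0, -4, -4, -2, -4, 16]
R5 ← R5 − R1: [0, -4, 10, -5, 6, 2]
R6 ← R6 + (3)·R1: [0, -6, -20, 0, -16, 38]
R4 ← R4 − (4/5)·R2: [0, 0, -28/5, 6/5, -4, 28/5]
R5 ← R5 − (4/5)·R2: [0, 0, 42/5, -9/5, 6, -42/5]
R6 ← R6 − (6/5)·R2: [0, 0, -112/5, 24/5, -16, 112/5]
R4 ← R4 − (2/5)·R3: [0, 0, 0, 0, 0, 0]
R5 ← R5 + (3/5)·R3: [0, 0, 0, 0, 0, 0]
R6 ← R6 − (8/5)·R3: [0, 0, 0, 0, 0, 0]
The echelon form has 3 nonzero rows, and every pivot lies in the first 5 columns, so rank(C) = rank([C|b]) = 3.
The system is consistent.
Free variables = (unknowns) − (rank) = 5 − 3 = 2.

2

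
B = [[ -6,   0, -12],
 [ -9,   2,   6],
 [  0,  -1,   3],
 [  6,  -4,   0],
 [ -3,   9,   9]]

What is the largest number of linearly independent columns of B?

Row reduce to echelon form.
R2 ← R2 − (3/2)·R1: [0, 2, 24]
R4 ← R4 + R1: [0, -4, -12]
R5 ← R5 − (1/2)·R1: [0, 9, 15]
R3 ← R3 + (1/2)·R2: [0, 0, 15]
R4 ← R4 + (2)·R2: [0, 0, 36]
R5 ← R5 − (9/2)·R2: [0, 0, -93]
R4 ← R4 − (12/5)·R3: [0, 0, 0]
R5 ← R5 + (31/5)·R3: [0, 0, 0]
Echelon form has 3 nonzero rows, so rank(B) = 3.
The rank gives the maximum number of linearly independent columns: 3.

3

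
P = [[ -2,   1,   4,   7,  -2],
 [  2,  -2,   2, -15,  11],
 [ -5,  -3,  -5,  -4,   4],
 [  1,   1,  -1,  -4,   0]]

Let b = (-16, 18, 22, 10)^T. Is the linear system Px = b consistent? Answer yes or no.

Row reduce the augmented matrix [P | b].
R2 ← R2 + R1: [0, -1, 6, -8, 9, 2]
R3 ← R3 − (5/2)·R1: [0, -11/2, -15, -43/2, 9, 62]
R4 ← R4 + (1/2)·R1: [0, 3/2, 1, -1/2, -1, 2]
R3 ← R3 − (11/2)·R2: [0, 0, -48, 45/2, -81/2, 51]
R4 ← R4 + (3/2)·R2: [0, 0, 10, -25/2, 25/2, 5]
R4 ← R4 + (5/24)·R3: [0, 0, 0, -125/16, 65/16, 125/8]
The echelon form has 4 nonzero rows, and every pivot lies in the first 5 columns, so rank(P) = rank([P|b]) = 4.
The system is consistent.

yes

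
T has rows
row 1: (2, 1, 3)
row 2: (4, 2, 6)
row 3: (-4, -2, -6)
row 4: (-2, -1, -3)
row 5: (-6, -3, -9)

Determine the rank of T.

1

Row reduce to echelon form.
R2 ← R2 − (2)·R1: [0, 0, 0]
R3 ← R3 + (2)·R1: [0, 0, 0]
R4 ← R4 + R1: [0, 0, 0]
R5 ← R5 + (3)·R1: [0, 0, 0]
Echelon form has 1 nonzero row, so rank(T) = 1.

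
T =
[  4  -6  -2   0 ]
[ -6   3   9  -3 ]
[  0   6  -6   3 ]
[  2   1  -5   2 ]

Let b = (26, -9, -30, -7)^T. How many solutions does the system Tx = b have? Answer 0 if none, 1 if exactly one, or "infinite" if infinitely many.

Row reduce the augmented matrix [T | b].
R2 ← R2 + (3/2)·R1: [0, -6, 6, -3, 30]
R4 ← R4 − (1/2)·R1: [0, 4, -4, 2, -20]
R3 ← R3 + R2: [0, 0, 0, 0, 0]
R4 ← R4 + (2/3)·R2: [0, 0, 0, 0, 0]
The echelon form has 2 nonzero rows, and every pivot lies in the first 4 columns, so rank(T) = rank([T|b]) = 2.
The system is consistent.
rank = 2 < 4 unknowns, so there are infinitely many solutions.

infinite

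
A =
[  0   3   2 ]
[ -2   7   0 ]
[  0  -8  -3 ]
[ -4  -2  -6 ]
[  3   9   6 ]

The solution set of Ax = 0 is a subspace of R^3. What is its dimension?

0

Row reduce to echelon form.
Swap R1 ↔ R2
R4 ← R4 − (2)·R1: [0, -16, -6]
R5 ← R5 + (3/2)·R1: [0, 39/2, 6]
R3 ← R3 + (8/3)·R2: [0, 0, 7/3]
R4 ← R4 + (16/3)·R2: [0, 0, 14/3]
R5 ← R5 − (13/2)·R2: [0, 0, -7]
R4 ← R4 − (2)·R3: [0, 0, 0]
R5 ← R5 + (3)·R3: [0, 0, 0]
3 nonzero rows, so rank(A) = 3.
A has 3 columns; by rank–nullity, nullity = 3 − 3 = 0.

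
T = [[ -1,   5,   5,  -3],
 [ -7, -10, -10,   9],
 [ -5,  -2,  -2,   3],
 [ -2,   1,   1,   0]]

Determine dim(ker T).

2

Row reduce to echelon form.
R2 ← R2 − (7)·R1: [0, -45, -45, 30]
R3 ← R3 − (5)·R1: [0, -27, -27, 18]
R4 ← R4 − (2)·R1: [0, -9, -9, 6]
R3 ← R3 − (3/5)·R2: [0, 0, 0, 0]
R4 ← R4 − (1/5)·R2: [0, 0, 0, 0]
2 nonzero rows, so rank(T) = 2.
T has 4 columns; by rank–nullity, nullity = 4 − 2 = 2.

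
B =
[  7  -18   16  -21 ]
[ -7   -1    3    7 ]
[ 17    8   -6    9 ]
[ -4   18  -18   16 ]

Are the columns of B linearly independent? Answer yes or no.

yes

Row reduce B to echelon form.
R2 ← R2 + R1: [0, -19, 19, -14]
R3 ← R3 − (17/7)·R1: [0, 362/7, -314/7, 60]
R4 ← R4 + (4/7)·R1: [0, 54/7, -62/7, 4]
R3 ← R3 + (362/133)·R2: [0, 0, 48/7, 416/19]
R4 ← R4 + (54/133)·R2: [0, 0, -8/7, -32/19]
R4 ← R4 + (1/6)·R3: [0, 0, 0, 112/57]
4 pivots among 4 columns.
Every column is a pivot column, so the columns are linearly independent.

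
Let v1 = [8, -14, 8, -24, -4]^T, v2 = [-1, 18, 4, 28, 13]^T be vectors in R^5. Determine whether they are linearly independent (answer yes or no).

Form the matrix with these vectors as rows and row reduce.
R2 ← R2 + (1/8)·R1: [0, 65/4, 5, 25, 25/2]
2 nonzero rows, so the 2 vectors span a space of dimension 2.
Since 2 = 2, the vectors are linearly independent.

yes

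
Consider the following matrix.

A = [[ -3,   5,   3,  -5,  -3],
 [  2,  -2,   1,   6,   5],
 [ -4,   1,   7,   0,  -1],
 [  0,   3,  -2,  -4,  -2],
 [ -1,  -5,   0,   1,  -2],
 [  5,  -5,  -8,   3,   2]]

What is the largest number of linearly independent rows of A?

Row reduce to echelon form.
R2 ← R2 + (2/3)·R1: [0, 4/3, 3, 8/3, 3]
R3 ← R3 − (4/3)·R1: [0, -17/3, 3, 20/3, 3]
R5 ← R5 − (1/3)·R1: [0, -20/3, -1, 8/3, -1]
R6 ← R6 + (5/3)·R1: [0, 10/3, -3, -16/3, -3]
R3 ← R3 + (17/4)·R2: [0, 0, 63/4, 18, 63/4]
R4 ← R4 − (9/4)·R2: [0, 0, -35/4, -10, -35/4]
R5 ← R5 + (5)·R2: [0, 0, 14, 16, 14]
R6 ← R6 − (5/2)·R2: [0, 0, -21/2, -12, -21/2]
R4 ← R4 + (5/9)·R3: [0, 0, 0, 0, 0]
R5 ← R5 − (8/9)·R3: [0, 0, 0, 0, 0]
R6 ← R6 + (2/3)·R3: [0, 0, 0, 0, 0]
Echelon form has 3 nonzero rows, so rank(A) = 3.
The rank gives the maximum number of linearly independent rows: 3.

3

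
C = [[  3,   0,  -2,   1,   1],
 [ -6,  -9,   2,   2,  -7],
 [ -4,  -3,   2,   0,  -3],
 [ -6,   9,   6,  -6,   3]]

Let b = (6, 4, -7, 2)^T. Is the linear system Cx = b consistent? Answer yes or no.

no

Row reduce the augmented matrix [C | b].
R2 ← R2 + (2)·R1: [0, -9, -2, 4, -5, 16]
R3 ← R3 + (4/3)·R1: [0, -3, -2/3, 4/3, -5/3, 1]
R4 ← R4 + (2)·R1: [0, 9, 2, -4, 5, 14]
R3 ← R3 − (1/3)·R2: [0, 0, 0, 0, 0, -13/3]
R4 ← R4 + R2: [0, 0, 0, 0, 0, 30]
R4 ← R4 + (90/13)·R3: [0, 0, 0, 0, 0, 0]
The echelon form has 3 nonzero rows; the last pivot sits in the augmented column, so rank(C) = 2 but rank([C|b]) = 3.
Since the ranks differ, the system is inconsistent.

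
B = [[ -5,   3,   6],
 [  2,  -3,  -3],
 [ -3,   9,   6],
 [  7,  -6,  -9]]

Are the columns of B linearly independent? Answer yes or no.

Row reduce B to echelon form.
R2 ← R2 + (2/5)·R1: [0, -9/5, -3/5]
R3 ← R3 − (3/5)·R1: [0, 36/5, 12/5]
R4 ← R4 + (7/5)·R1: [0, -9/5, -3/5]
R3 ← R3 + (4)·R2: [0, 0, 0]
R4 ← R4 − R2: [0, 0, 0]
2 pivots among 3 columns.
Only 2 < 3 pivot columns, so the columns are linearly dependent.

no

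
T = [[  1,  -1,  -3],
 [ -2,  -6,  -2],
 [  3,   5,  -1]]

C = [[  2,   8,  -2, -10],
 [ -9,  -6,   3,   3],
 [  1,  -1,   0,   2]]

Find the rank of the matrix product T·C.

First compute TC:
[[  8,  17,  -5, -19],
 [ 48,  22, -14,  -2],
 [-40,  -5,   9, -17]]
Now row reduce the product.
R2 ← R2 − (6)·R1: [0, -80, 16, 112]
R3 ← R3 + (5)·R1: [0, 80, -16, -112]
R3 ← R3 + R2: [0, 0, 0, 0]
2 nonzero rows, so rank(TC) = 2.

2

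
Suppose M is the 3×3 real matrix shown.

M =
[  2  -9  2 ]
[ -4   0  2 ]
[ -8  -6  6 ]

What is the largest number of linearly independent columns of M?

2

Row reduce to echelon form.
R2 ← R2 + (2)·R1: [0, -18, 6]
R3 ← R3 + (4)·R1: [0, -42, 14]
R3 ← R3 − (7/3)·R2: [0, 0, 0]
Echelon form has 2 nonzero rows, so rank(M) = 2.
The rank gives the maximum number of linearly independent columns: 2.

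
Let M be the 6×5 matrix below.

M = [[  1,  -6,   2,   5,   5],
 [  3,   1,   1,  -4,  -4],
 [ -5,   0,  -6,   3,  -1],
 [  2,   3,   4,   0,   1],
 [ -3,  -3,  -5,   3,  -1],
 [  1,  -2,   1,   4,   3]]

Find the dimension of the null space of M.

Row reduce to echelon form.
R2 ← R2 − (3)·R1: [0, 19, -5, -19, -19]
R3 ← R3 + (5)·R1: [0, -30, 4, 28, 24]
R4 ← R4 − (2)·R1: [0, 15, 0, -10, -9]
R5 ← R5 + (3)·R1: [0, -21, 1, 18, 14]
R6 ← R6 − R1: [0, 4, -1, -1, -2]
R3 ← R3 + (30/19)·R2: [0, 0, -74/19, -2, -6]
R4 ← R4 − (15/19)·R2: [0, 0, 75/19, 5, 6]
R5 ← R5 + (21/19)·R2: [0, 0, -86/19, -3, -7]
R6 ← R6 − (4/19)·R2: [0, 0, 1/19, 3, 2]
R4 ← R4 + (75/74)·R3: [0, 0, 0, 110/37, -3/37]
R5 ← R5 − (43/37)·R3: [0, 0, 0, -25/37, -1/37]
R6 ← R6 + (1/74)·R3: [0, 0, 0, 110/37, 71/37]
R5 ← R5 + (5/22)·R4: [0, 0, 0, 0, -1/22]
R6 ← R6 − R4: [0, 0, 0, 0, 2]
R6 ← R6 + (44)·R5: [0, 0, 0, 0, 0]
5 nonzero rows, so rank(M) = 5.
M has 5 columns; by rank–nullity, nullity = 5 − 5 = 0.

0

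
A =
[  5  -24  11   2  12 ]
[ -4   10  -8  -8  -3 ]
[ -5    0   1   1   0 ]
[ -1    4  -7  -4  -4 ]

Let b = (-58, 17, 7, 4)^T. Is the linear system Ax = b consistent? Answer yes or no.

yes

Row reduce the augmented matrix [A | b].
R2 ← R2 + (4/5)·R1: [0, -46/5, 4/5, -32/5, 33/5, -147/5]
R3 ← R3 + R1: [0, -24, 12, 3, 12, -51]
R4 ← R4 + (1/5)·R1: [0, -4/5, -24/5, -18/5, -8/5, -38/5]
R3 ← R3 − (60/23)·R2: [0, 0, 228/23, 453/23, -120/23, 591/23]
R4 ← R4 − (2/23)·R2: [0, 0, -112/23, -70/23, -50/23, -116/23]
R4 ← R4 + (28/57)·R3: [0, 0, 0, 126/19, -90/19, 144/19]
The echelon form has 4 nonzero rows, and every pivot lies in the first 5 columns, so rank(A) = rank([A|b]) = 4.
The system is consistent.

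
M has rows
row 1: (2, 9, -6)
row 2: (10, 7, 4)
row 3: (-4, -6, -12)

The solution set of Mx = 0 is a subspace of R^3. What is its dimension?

Row reduce to echelon form.
R2 ← R2 − (5)·R1: [0, -38, 34]
R3 ← R3 + (2)·R1: [0, 12, -24]
R3 ← R3 + (6/19)·R2: [0, 0, -252/19]
3 nonzero rows, so rank(M) = 3.
M has 3 columns; by rank–nullity, nullity = 3 − 3 = 0.

0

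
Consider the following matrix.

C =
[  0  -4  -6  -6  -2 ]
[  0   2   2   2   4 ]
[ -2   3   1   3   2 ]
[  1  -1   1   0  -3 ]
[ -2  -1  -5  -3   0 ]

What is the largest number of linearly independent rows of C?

3

Row reduce to echelon form.
Swap R1 ↔ R3
R4 ← R4 + (1/2)·R1: [0, 1/2, 3/2, 3/2, -2]
R5 ← R5 − R1: [0, -4, -6, -6, -2]
R3 ← R3 + (2)·R2: [0, 0, -2, -2, 6]
R4 ← R4 − (1/4)·R2: [0, 0, 1, 1, -3]
R5 ← R5 + (2)·R2: [0, 0, -2, -2, 6]
R4 ← R4 + (1/2)·R3: [0, 0, 0, 0, 0]
R5 ← R5 − R3: [0, 0, 0, 0, 0]
Echelon form has 3 nonzero rows, so rank(C) = 3.
The rank gives the maximum number of linearly independent rows: 3.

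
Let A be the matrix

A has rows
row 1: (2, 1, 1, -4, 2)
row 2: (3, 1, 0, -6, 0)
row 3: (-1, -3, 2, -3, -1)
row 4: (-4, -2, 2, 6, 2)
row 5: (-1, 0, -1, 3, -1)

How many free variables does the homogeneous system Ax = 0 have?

2

Row reduce to echelon form.
R2 ← R2 − (3/2)·R1: [0, -1/2, -3/2, 0, -3]
R3 ← R3 + (1/2)·R1: [0, -5/2, 5/2, -5, 0]
R4 ← R4 + (2)·R1: [0, 0, 4, -2, 6]
R5 ← R5 + (1/2)·R1: [0, 1/2, -1/2, 1, 0]
R3 ← R3 − (5)·R2: [0, 0, 10, -5, 15]
R5 ← R5 + R2: [0, 0, -2, 1, -3]
R4 ← R4 − (2/5)·R3: [0, 0, 0, 0, 0]
R5 ← R5 + (1/5)·R3: [0, 0, 0, 0, 0]
3 nonzero rows, so rank(A) = 3.
A has 5 columns; by rank–nullity, nullity = 5 − 3 = 2.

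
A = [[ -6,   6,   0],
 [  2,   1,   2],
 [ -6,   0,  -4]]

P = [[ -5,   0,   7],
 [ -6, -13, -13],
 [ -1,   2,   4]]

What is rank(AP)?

First compute AP:
[[ -6, -78, -120],
 [-18,  -9,   9],
 [ 34,  -8, -58]]
Now row reduce the product.
R2 ← R2 − (3)·R1: [0, 225, 369]
R3 ← R3 + (17/3)·R1: [0, -450, -738]
R3 ← R3 + (2)·R2: [0, 0, 0]
2 nonzero rows, so rank(AP) = 2.

2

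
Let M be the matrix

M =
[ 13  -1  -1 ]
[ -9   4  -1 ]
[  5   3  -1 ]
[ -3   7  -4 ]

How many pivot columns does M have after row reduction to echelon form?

3

Row reduce to echelon form.
R2 ← R2 + (9/13)·R1: [0, 43/13, -22/13]
R3 ← R3 − (5/13)·R1: [0, 44/13, -8/13]
R4 ← R4 + (3/13)·R1: [0, 88/13, -55/13]
R3 ← R3 − (44/43)·R2: [0, 0, 48/43]
R4 ← R4 − (88/43)·R2: [0, 0, -33/43]
R4 ← R4 + (11/16)·R3: [0, 0, 0]
Echelon form has 3 nonzero rows, so rank(M) = 3.
Each nonzero row contributes one pivot column: 3 pivot columns.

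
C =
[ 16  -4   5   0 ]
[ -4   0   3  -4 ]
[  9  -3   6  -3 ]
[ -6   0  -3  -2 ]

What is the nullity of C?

Row reduce to echelon form.
R2 ← R2 + (1/4)·R1: [0, -1, 17/4, -4]
R3 ← R3 − (9/16)·R1: [0, -3/4, 51/16, -3]
R4 ← R4 + (3/8)·R1: [0, -3/2, -9/8, -2]
R3 ← R3 − (3/4)·R2: [0, 0, 0, 0]
R4 ← R4 − (3/2)·R2: [0, 0, -15/2, 4]
Swap R3 ↔ R4
3 nonzero rows, so rank(C) = 3.
C has 4 columns; by rank–nullity, nullity = 4 − 3 = 1.

1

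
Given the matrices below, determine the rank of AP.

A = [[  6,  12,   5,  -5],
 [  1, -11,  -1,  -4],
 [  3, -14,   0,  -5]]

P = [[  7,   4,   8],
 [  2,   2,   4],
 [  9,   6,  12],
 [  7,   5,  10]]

2

First compute AP:
[[ 76,  53, 106],
 [-52, -44, -88],
 [-42, -41, -82]]
Now row reduce the product.
R2 ← R2 + (13/19)·R1: [0, -147/19, -294/19]
R3 ← R3 + (21/38)·R1: [0, -445/38, -445/19]
R3 ← R3 − (445/294)·R2: [0, 0, 0]
2 nonzero rows, so rank(AP) = 2.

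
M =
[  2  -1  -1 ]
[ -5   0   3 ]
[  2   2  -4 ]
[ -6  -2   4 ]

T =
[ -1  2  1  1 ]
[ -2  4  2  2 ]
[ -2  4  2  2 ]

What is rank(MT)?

1

First compute MT:
[[  2,  -4,  -2,  -2],
 [ -1,   2,   1,   1],
 [  2,  -4,  -2,  -2],
 [  2,  -4,  -2,  -2]]
Now row reduce the product.
R2 ← R2 + (1/2)·R1: [0, 0, 0, 0]
R3 ← R3 − R1: [0, 0, 0, 0]
R4 ← R4 − R1: [0, 0, 0, 0]
1 nonzero row, so rank(MT) = 1.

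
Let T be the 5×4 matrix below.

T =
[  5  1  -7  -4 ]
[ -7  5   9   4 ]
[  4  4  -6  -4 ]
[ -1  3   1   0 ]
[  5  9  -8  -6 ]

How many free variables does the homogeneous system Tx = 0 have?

2

Row reduce to echelon form.
R2 ← R2 + (7/5)·R1: [0, 32/5, -4/5, -8/5]
R3 ← R3 − (4/5)·R1: [0, 16/5, -2/5, -4/5]
R4 ← R4 + (1/5)·R1: [0, 16/5, -2/5, -4/5]
R5 ← R5 − R1: [0, 8, -1, -2]
R3 ← R3 − (1/2)·R2: [0, 0, 0, 0]
R4 ← R4 − (1/2)·R2: [0, 0, 0, 0]
R5 ← R5 − (5/4)·R2: [0, 0, 0, 0]
2 nonzero rows, so rank(T) = 2.
T has 4 columns; by rank–nullity, nullity = 4 − 2 = 2.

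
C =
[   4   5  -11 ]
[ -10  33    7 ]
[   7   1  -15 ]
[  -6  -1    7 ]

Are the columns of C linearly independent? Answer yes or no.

Row reduce C to echelon form.
R2 ← R2 + (5/2)·R1: [0, 91/2, -41/2]
R3 ← R3 − (7/4)·R1: [0, -31/4, 17/4]
R4 ← R4 + (3/2)·R1: [0, 13/2, -19/2]
R3 ← R3 + (31/182)·R2: [0, 0, 69/91]
R4 ← R4 − (1/7)·R2: [0, 0, -46/7]
R4 ← R4 + (26/3)·R3: [0, 0, 0]
3 pivots among 3 columns.
Every column is a pivot column, so the columns are linearly independent.

yes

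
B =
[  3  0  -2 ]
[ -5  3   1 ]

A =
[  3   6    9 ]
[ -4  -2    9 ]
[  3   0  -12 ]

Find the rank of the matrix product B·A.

2

First compute BA:
[[  3,  18,  51],
 [-24, -36, -30]]
Now row reduce the product.
R2 ← R2 + (8)·R1: [0, 108, 378]
2 nonzero rows, so rank(BA) = 2.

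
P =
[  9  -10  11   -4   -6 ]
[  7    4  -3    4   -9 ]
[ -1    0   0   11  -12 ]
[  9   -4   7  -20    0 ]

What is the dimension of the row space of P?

Row reduce to echelon form.
R2 ← R2 − (7/9)·R1: [0, 106/9, -104/9, 64/9, -13/3]
R3 ← R3 + (1/9)·R1: [0, -10/9, 11/9, 95/9, -38/3]
R4 ← R4 − R1: [0, 6, -4, -16, 6]
R3 ← R3 + (5/53)·R2: [0, 0, 7/53, 595/53, -693/53]
R4 ← R4 − (27/53)·R2: [0, 0, 100/53, -1040/53, 435/53]
R4 ← R4 − (100/7)·R3: [0, 0, 0, -180, 195]
Echelon form has 4 nonzero rows, so rank(P) = 4.
The row space has dimension equal to the rank: 4.

4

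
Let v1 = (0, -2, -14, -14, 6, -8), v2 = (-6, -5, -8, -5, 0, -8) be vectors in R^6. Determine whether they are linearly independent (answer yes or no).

yes

Form the matrix with these vectors as rows and row reduce.
Swap R1 ↔ R2
2 nonzero rows, so the 2 vectors span a space of dimension 2.
Since 2 = 2, the vectors are linearly independent.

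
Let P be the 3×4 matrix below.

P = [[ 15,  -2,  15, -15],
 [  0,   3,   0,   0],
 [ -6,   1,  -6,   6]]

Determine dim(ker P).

Row reduce to echelon form.
R3 ← R3 + (2/5)·R1: [0, 1/5, 0, 0]
R3 ← R3 − (1/15)·R2: [0, 0, 0, 0]
2 nonzero rows, so rank(P) = 2.
P has 4 columns; by rank–nullity, nullity = 4 − 2 = 2.

2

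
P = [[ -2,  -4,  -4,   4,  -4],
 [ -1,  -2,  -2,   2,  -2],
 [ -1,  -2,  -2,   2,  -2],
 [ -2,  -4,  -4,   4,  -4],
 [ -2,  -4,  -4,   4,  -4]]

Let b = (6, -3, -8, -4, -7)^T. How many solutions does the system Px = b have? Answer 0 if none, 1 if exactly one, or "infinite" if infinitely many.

Row reduce the augmented matrix [P | b].
R2 ← R2 − (1/2)·R1: [0, 0, 0, 0, 0, -6]
R3 ← R3 − (1/2)·R1: [0, 0, 0, 0, 0, -11]
R4 ← R4 − R1: [0, 0, 0, 0, 0, -10]
R5 ← R5 − R1: [0, 0, 0, 0, 0, -13]
R3 ← R3 − (11/6)·R2: [0, 0, 0, 0, 0, 0]
R4 ← R4 − (5/3)·R2: [0, 0, 0, 0, 0, 0]
R5 ← R5 − (13/6)·R2: [0, 0, 0, 0, 0, 0]
The echelon form has 2 nonzero rows; the last pivot sits in the augmented column, so rank(P) = 1 but rank([P|b]) = 2.
Since the ranks differ, the system is inconsistent.
It has no solutions.

0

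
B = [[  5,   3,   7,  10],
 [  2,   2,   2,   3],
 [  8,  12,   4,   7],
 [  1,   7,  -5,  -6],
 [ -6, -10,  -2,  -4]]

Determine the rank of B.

2

Row reduce to echelon form.
R2 ← R2 − (2/5)·R1: [0, 4/5, -4/5, -1]
R3 ← R3 − (8/5)·R1: [0, 36/5, -36/5, -9]
R4 ← R4 − (1/5)·R1: [0, 32/5, -32/5, -8]
R5 ← R5 + (6/5)·R1: [0, -32/5, 32/5, 8]
R3 ← R3 − (9)·R2: [0, 0, 0, 0]
R4 ← R4 − (8)·R2: [0, 0, 0, 0]
R5 ← R5 + (8)·R2: [0, 0, 0, 0]
Echelon form has 2 nonzero rows, so rank(B) = 2.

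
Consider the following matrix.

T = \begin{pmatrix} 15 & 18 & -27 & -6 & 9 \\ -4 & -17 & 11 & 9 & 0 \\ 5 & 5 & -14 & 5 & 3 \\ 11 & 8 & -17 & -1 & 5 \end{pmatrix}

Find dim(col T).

Row reduce to echelon form.
R2 ← R2 + (4/15)·R1: [0, -61/5, 19/5, 37/5, 12/5]
R3 ← R3 − (1/3)·R1: [0, -1, -5, 7, 0]
R4 ← R4 − (11/15)·R1: [0, -26/5, 14/5, 17/5, -8/5]
R3 ← R3 − (5/61)·R2: [0, 0, -324/61, 390/61, -12/61]
R4 ← R4 − (26/61)·R2: [0, 0, 72/61, 15/61, -160/61]
R4 ← R4 + (2/9)·R3: [0, 0, 0, 5/3, -8/3]
Echelon form has 4 nonzero rows, so rank(T) = 4.
The column space has dimension equal to the rank: 4.

4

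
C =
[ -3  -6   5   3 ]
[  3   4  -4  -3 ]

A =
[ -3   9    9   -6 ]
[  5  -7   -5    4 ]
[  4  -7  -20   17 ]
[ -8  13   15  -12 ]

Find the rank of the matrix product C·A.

First compute CA:
[[-25,  19, -52,  43],
 [ 19, -12,  42, -34]]
Now row reduce the product.
R2 ← R2 + (19/25)·R1: [0, 61/25, 62/25, -33/25]
2 nonzero rows, so rank(CA) = 2.

2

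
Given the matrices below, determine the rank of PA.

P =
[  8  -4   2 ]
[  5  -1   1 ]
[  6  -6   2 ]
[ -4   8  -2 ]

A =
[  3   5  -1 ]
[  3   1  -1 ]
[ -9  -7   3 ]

2

First compute PA:
[[ -6,  22,   2],
 [  3,  17,  -1],
 [-18,  10,   6],
 [ 30,   2, -10]]
Now row reduce the product.
R2 ← R2 + (1/2)·R1: [0, 28, 0]
R3 ← R3 − (3)·R1: [0, -56, 0]
R4 ← R4 + (5)·R1: [0, 112, 0]
R3 ← R3 + (2)·R2: [0, 0, 0]
R4 ← R4 − (4)·R2: [0, 0, 0]
2 nonzero rows, so rank(PA) = 2.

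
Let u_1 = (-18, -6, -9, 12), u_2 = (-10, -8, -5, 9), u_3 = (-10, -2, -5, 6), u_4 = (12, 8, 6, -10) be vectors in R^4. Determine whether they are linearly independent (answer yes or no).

no

Form the matrix with these vectors as rows and row reduce.
R2 ← R2 − (5/9)·R1: [0, -14/3, 0, 7/3]
R3 ← R3 − (5/9)·R1: [0, 4/3, 0, -2/3]
R4 ← R4 + (2/3)·R1: [0, 4, 0, -2]
R3 ← R3 + (2/7)·R2: [0, 0, 0, 0]
R4 ← R4 + (6/7)·R2: [0, 0, 0, 0]
2 nonzero rows, so the 4 vectors span a space of dimension 2.
Since 2 < 4, the vectors are linearly dependent.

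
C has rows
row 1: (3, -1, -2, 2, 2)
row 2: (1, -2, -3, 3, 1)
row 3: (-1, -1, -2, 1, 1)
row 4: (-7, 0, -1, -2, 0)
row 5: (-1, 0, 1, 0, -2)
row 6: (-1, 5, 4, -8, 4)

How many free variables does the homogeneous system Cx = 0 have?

Row reduce to echelon form.
R2 ← R2 − (1/3)·R1: [0, -5/3, -7/3, 7/3, 1/3]
R3 ← R3 + (1/3)·R1: [0, -4/3, -8/3, 5/3, 5/3]
R4 ← R4 + (7/3)·R1: [0, -7/3, -17/3, 8/3, 14/3]
R5 ← R5 + (1/3)·R1: [0, -1/3, 1/3, 2/3, -4/3]
R6 ← R6 + (1/3)·R1: [0, 14/3, 10/3, -22/3, 14/3]
R3 ← R3 − (4/5)·R2: [0, 0, -4/5, -1/5, 7/5]
R4 ← R4 − (7/5)·R2: [0, 0, -12/5, -3/5, 21/5]
R5 ← R5 − (1/5)·R2: [0, 0, 4/5, 1/5, -7/5]
R6 ← R6 + (14/5)·R2: [0, 0, -16/5, -4/5, 28/5]
R4 ← R4 − (3)·R3: [0, 0, 0, 0, 0]
R5 ← R5 + R3: [0, 0, 0, 0, 0]
R6 ← R6 − (4)·R3: [0, 0, 0, 0, 0]
3 nonzero rows, so rank(C) = 3.
C has 5 columns; by rank–nullity, nullity = 5 − 3 = 2.

2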